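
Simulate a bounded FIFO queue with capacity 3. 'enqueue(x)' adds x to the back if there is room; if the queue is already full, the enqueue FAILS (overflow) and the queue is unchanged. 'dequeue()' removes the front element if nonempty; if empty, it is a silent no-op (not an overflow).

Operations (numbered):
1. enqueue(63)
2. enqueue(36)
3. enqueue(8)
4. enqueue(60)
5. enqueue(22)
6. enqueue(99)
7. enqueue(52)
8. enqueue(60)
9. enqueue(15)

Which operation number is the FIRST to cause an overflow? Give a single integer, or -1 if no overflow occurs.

1. enqueue(63): size=1
2. enqueue(36): size=2
3. enqueue(8): size=3
4. enqueue(60): size=3=cap → OVERFLOW (fail)
5. enqueue(22): size=3=cap → OVERFLOW (fail)
6. enqueue(99): size=3=cap → OVERFLOW (fail)
7. enqueue(52): size=3=cap → OVERFLOW (fail)
8. enqueue(60): size=3=cap → OVERFLOW (fail)
9. enqueue(15): size=3=cap → OVERFLOW (fail)

Answer: 4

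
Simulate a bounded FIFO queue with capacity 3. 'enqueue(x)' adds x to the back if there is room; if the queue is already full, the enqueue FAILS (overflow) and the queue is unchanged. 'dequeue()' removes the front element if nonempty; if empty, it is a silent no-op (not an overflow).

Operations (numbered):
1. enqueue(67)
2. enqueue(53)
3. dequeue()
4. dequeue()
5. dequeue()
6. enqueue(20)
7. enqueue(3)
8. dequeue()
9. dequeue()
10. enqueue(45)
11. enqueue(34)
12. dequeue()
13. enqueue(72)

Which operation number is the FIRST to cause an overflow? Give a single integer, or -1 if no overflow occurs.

Answer: -1

Derivation:
1. enqueue(67): size=1
2. enqueue(53): size=2
3. dequeue(): size=1
4. dequeue(): size=0
5. dequeue(): empty, no-op, size=0
6. enqueue(20): size=1
7. enqueue(3): size=2
8. dequeue(): size=1
9. dequeue(): size=0
10. enqueue(45): size=1
11. enqueue(34): size=2
12. dequeue(): size=1
13. enqueue(72): size=2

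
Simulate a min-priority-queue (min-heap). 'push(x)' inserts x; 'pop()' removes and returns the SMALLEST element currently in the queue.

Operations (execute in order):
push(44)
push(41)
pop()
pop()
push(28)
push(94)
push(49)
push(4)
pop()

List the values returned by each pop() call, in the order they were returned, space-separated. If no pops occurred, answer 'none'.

Answer: 41 44 4

Derivation:
push(44): heap contents = [44]
push(41): heap contents = [41, 44]
pop() → 41: heap contents = [44]
pop() → 44: heap contents = []
push(28): heap contents = [28]
push(94): heap contents = [28, 94]
push(49): heap contents = [28, 49, 94]
push(4): heap contents = [4, 28, 49, 94]
pop() → 4: heap contents = [28, 49, 94]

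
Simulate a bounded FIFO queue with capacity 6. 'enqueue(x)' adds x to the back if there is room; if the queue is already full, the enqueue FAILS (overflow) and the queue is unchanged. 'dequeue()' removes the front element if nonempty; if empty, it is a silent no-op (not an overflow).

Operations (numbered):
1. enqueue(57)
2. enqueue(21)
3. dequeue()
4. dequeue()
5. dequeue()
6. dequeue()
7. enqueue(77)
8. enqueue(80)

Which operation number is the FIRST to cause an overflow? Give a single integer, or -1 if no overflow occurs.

1. enqueue(57): size=1
2. enqueue(21): size=2
3. dequeue(): size=1
4. dequeue(): size=0
5. dequeue(): empty, no-op, size=0
6. dequeue(): empty, no-op, size=0
7. enqueue(77): size=1
8. enqueue(80): size=2

Answer: -1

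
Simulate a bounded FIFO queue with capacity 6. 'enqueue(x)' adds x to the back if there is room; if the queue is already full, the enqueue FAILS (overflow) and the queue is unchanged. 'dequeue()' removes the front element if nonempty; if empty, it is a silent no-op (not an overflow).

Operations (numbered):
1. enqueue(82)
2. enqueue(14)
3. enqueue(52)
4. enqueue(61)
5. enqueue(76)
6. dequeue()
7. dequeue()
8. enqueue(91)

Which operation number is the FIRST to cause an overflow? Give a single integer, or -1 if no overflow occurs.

1. enqueue(82): size=1
2. enqueue(14): size=2
3. enqueue(52): size=3
4. enqueue(61): size=4
5. enqueue(76): size=5
6. dequeue(): size=4
7. dequeue(): size=3
8. enqueue(91): size=4

Answer: -1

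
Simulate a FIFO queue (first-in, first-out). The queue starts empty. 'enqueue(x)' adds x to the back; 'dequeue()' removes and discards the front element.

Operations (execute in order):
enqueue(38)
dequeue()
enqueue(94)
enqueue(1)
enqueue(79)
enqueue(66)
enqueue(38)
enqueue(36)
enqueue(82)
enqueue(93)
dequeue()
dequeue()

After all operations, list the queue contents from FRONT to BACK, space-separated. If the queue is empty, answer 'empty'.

Answer: 79 66 38 36 82 93

Derivation:
enqueue(38): [38]
dequeue(): []
enqueue(94): [94]
enqueue(1): [94, 1]
enqueue(79): [94, 1, 79]
enqueue(66): [94, 1, 79, 66]
enqueue(38): [94, 1, 79, 66, 38]
enqueue(36): [94, 1, 79, 66, 38, 36]
enqueue(82): [94, 1, 79, 66, 38, 36, 82]
enqueue(93): [94, 1, 79, 66, 38, 36, 82, 93]
dequeue(): [1, 79, 66, 38, 36, 82, 93]
dequeue(): [79, 66, 38, 36, 82, 93]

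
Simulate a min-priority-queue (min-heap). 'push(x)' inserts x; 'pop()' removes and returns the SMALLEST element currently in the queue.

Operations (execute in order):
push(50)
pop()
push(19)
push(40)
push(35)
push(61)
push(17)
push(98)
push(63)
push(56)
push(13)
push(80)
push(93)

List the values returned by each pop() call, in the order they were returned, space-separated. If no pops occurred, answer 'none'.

Answer: 50

Derivation:
push(50): heap contents = [50]
pop() → 50: heap contents = []
push(19): heap contents = [19]
push(40): heap contents = [19, 40]
push(35): heap contents = [19, 35, 40]
push(61): heap contents = [19, 35, 40, 61]
push(17): heap contents = [17, 19, 35, 40, 61]
push(98): heap contents = [17, 19, 35, 40, 61, 98]
push(63): heap contents = [17, 19, 35, 40, 61, 63, 98]
push(56): heap contents = [17, 19, 35, 40, 56, 61, 63, 98]
push(13): heap contents = [13, 17, 19, 35, 40, 56, 61, 63, 98]
push(80): heap contents = [13, 17, 19, 35, 40, 56, 61, 63, 80, 98]
push(93): heap contents = [13, 17, 19, 35, 40, 56, 61, 63, 80, 93, 98]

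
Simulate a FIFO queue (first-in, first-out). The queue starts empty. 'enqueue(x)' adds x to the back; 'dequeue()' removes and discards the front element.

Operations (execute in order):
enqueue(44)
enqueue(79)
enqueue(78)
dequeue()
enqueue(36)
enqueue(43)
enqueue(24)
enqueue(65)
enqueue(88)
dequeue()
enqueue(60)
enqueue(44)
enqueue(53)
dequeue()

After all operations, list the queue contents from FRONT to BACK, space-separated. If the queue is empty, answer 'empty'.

enqueue(44): [44]
enqueue(79): [44, 79]
enqueue(78): [44, 79, 78]
dequeue(): [79, 78]
enqueue(36): [79, 78, 36]
enqueue(43): [79, 78, 36, 43]
enqueue(24): [79, 78, 36, 43, 24]
enqueue(65): [79, 78, 36, 43, 24, 65]
enqueue(88): [79, 78, 36, 43, 24, 65, 88]
dequeue(): [78, 36, 43, 24, 65, 88]
enqueue(60): [78, 36, 43, 24, 65, 88, 60]
enqueue(44): [78, 36, 43, 24, 65, 88, 60, 44]
enqueue(53): [78, 36, 43, 24, 65, 88, 60, 44, 53]
dequeue(): [36, 43, 24, 65, 88, 60, 44, 53]

Answer: 36 43 24 65 88 60 44 53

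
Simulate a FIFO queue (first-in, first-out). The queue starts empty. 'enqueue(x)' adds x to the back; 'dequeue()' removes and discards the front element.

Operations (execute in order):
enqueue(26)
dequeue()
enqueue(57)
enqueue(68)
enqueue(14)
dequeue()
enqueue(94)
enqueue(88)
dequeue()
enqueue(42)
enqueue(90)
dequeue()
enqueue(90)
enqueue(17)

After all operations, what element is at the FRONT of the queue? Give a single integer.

enqueue(26): queue = [26]
dequeue(): queue = []
enqueue(57): queue = [57]
enqueue(68): queue = [57, 68]
enqueue(14): queue = [57, 68, 14]
dequeue(): queue = [68, 14]
enqueue(94): queue = [68, 14, 94]
enqueue(88): queue = [68, 14, 94, 88]
dequeue(): queue = [14, 94, 88]
enqueue(42): queue = [14, 94, 88, 42]
enqueue(90): queue = [14, 94, 88, 42, 90]
dequeue(): queue = [94, 88, 42, 90]
enqueue(90): queue = [94, 88, 42, 90, 90]
enqueue(17): queue = [94, 88, 42, 90, 90, 17]

Answer: 94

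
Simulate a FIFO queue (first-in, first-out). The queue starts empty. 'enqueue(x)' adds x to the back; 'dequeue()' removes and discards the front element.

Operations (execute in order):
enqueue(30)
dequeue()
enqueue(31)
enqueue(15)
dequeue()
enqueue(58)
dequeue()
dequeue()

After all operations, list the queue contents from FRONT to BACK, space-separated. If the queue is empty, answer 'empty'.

enqueue(30): [30]
dequeue(): []
enqueue(31): [31]
enqueue(15): [31, 15]
dequeue(): [15]
enqueue(58): [15, 58]
dequeue(): [58]
dequeue(): []

Answer: empty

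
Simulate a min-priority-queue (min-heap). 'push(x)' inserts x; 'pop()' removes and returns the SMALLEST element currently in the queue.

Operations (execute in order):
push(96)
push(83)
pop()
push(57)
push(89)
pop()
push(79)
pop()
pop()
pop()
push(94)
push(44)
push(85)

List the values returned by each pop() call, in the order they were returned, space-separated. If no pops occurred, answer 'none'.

push(96): heap contents = [96]
push(83): heap contents = [83, 96]
pop() → 83: heap contents = [96]
push(57): heap contents = [57, 96]
push(89): heap contents = [57, 89, 96]
pop() → 57: heap contents = [89, 96]
push(79): heap contents = [79, 89, 96]
pop() → 79: heap contents = [89, 96]
pop() → 89: heap contents = [96]
pop() → 96: heap contents = []
push(94): heap contents = [94]
push(44): heap contents = [44, 94]
push(85): heap contents = [44, 85, 94]

Answer: 83 57 79 89 96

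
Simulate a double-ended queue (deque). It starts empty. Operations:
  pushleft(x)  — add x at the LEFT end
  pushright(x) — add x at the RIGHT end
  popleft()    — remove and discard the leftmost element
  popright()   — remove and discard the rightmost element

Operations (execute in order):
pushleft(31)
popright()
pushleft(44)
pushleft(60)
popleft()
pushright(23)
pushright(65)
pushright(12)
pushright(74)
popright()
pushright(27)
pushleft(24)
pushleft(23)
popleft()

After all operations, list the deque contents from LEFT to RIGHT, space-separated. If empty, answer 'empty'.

pushleft(31): [31]
popright(): []
pushleft(44): [44]
pushleft(60): [60, 44]
popleft(): [44]
pushright(23): [44, 23]
pushright(65): [44, 23, 65]
pushright(12): [44, 23, 65, 12]
pushright(74): [44, 23, 65, 12, 74]
popright(): [44, 23, 65, 12]
pushright(27): [44, 23, 65, 12, 27]
pushleft(24): [24, 44, 23, 65, 12, 27]
pushleft(23): [23, 24, 44, 23, 65, 12, 27]
popleft(): [24, 44, 23, 65, 12, 27]

Answer: 24 44 23 65 12 27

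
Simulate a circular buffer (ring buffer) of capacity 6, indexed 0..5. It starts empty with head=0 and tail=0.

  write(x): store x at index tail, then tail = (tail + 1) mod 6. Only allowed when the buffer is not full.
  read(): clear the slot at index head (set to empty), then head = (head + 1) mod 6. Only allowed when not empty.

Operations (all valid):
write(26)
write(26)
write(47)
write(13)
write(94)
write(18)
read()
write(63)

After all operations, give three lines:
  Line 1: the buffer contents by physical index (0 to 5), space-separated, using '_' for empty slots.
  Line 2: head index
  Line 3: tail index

write(26): buf=[26 _ _ _ _ _], head=0, tail=1, size=1
write(26): buf=[26 26 _ _ _ _], head=0, tail=2, size=2
write(47): buf=[26 26 47 _ _ _], head=0, tail=3, size=3
write(13): buf=[26 26 47 13 _ _], head=0, tail=4, size=4
write(94): buf=[26 26 47 13 94 _], head=0, tail=5, size=5
write(18): buf=[26 26 47 13 94 18], head=0, tail=0, size=6
read(): buf=[_ 26 47 13 94 18], head=1, tail=0, size=5
write(63): buf=[63 26 47 13 94 18], head=1, tail=1, size=6

Answer: 63 26 47 13 94 18
1
1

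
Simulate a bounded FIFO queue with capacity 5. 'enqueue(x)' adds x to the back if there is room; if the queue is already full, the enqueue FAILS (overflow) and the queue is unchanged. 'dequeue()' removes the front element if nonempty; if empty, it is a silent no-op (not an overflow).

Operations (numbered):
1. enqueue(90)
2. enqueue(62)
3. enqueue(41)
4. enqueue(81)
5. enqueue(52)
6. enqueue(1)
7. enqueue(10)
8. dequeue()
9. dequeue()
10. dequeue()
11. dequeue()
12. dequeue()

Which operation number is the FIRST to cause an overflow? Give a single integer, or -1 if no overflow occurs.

1. enqueue(90): size=1
2. enqueue(62): size=2
3. enqueue(41): size=3
4. enqueue(81): size=4
5. enqueue(52): size=5
6. enqueue(1): size=5=cap → OVERFLOW (fail)
7. enqueue(10): size=5=cap → OVERFLOW (fail)
8. dequeue(): size=4
9. dequeue(): size=3
10. dequeue(): size=2
11. dequeue(): size=1
12. dequeue(): size=0

Answer: 6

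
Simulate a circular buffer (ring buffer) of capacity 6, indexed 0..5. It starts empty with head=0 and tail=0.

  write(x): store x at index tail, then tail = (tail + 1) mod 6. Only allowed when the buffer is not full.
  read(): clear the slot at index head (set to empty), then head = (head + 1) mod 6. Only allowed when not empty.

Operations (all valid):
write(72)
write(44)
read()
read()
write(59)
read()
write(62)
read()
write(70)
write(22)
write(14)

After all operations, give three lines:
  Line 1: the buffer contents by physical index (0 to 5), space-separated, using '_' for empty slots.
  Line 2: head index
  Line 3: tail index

write(72): buf=[72 _ _ _ _ _], head=0, tail=1, size=1
write(44): buf=[72 44 _ _ _ _], head=0, tail=2, size=2
read(): buf=[_ 44 _ _ _ _], head=1, tail=2, size=1
read(): buf=[_ _ _ _ _ _], head=2, tail=2, size=0
write(59): buf=[_ _ 59 _ _ _], head=2, tail=3, size=1
read(): buf=[_ _ _ _ _ _], head=3, tail=3, size=0
write(62): buf=[_ _ _ 62 _ _], head=3, tail=4, size=1
read(): buf=[_ _ _ _ _ _], head=4, tail=4, size=0
write(70): buf=[_ _ _ _ 70 _], head=4, tail=5, size=1
write(22): buf=[_ _ _ _ 70 22], head=4, tail=0, size=2
write(14): buf=[14 _ _ _ 70 22], head=4, tail=1, size=3

Answer: 14 _ _ _ 70 22
4
1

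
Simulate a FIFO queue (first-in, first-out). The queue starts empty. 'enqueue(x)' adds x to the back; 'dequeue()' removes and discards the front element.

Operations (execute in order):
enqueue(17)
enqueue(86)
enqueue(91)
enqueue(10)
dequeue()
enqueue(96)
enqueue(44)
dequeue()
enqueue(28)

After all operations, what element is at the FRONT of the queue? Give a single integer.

Answer: 91

Derivation:
enqueue(17): queue = [17]
enqueue(86): queue = [17, 86]
enqueue(91): queue = [17, 86, 91]
enqueue(10): queue = [17, 86, 91, 10]
dequeue(): queue = [86, 91, 10]
enqueue(96): queue = [86, 91, 10, 96]
enqueue(44): queue = [86, 91, 10, 96, 44]
dequeue(): queue = [91, 10, 96, 44]
enqueue(28): queue = [91, 10, 96, 44, 28]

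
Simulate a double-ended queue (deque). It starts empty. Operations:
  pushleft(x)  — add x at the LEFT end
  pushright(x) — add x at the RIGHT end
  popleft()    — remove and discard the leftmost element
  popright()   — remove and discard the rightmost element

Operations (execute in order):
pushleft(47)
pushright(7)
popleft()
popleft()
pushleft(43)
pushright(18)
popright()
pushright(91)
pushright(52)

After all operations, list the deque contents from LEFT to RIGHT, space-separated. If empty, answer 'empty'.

pushleft(47): [47]
pushright(7): [47, 7]
popleft(): [7]
popleft(): []
pushleft(43): [43]
pushright(18): [43, 18]
popright(): [43]
pushright(91): [43, 91]
pushright(52): [43, 91, 52]

Answer: 43 91 52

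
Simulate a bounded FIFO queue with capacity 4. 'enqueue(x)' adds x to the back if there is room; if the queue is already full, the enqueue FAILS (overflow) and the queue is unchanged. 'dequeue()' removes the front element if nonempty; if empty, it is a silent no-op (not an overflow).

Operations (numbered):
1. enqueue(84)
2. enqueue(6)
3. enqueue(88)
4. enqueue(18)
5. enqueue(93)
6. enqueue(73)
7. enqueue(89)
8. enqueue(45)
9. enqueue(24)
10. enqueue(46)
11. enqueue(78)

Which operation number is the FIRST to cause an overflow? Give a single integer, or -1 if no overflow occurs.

1. enqueue(84): size=1
2. enqueue(6): size=2
3. enqueue(88): size=3
4. enqueue(18): size=4
5. enqueue(93): size=4=cap → OVERFLOW (fail)
6. enqueue(73): size=4=cap → OVERFLOW (fail)
7. enqueue(89): size=4=cap → OVERFLOW (fail)
8. enqueue(45): size=4=cap → OVERFLOW (fail)
9. enqueue(24): size=4=cap → OVERFLOW (fail)
10. enqueue(46): size=4=cap → OVERFLOW (fail)
11. enqueue(78): size=4=cap → OVERFLOW (fail)

Answer: 5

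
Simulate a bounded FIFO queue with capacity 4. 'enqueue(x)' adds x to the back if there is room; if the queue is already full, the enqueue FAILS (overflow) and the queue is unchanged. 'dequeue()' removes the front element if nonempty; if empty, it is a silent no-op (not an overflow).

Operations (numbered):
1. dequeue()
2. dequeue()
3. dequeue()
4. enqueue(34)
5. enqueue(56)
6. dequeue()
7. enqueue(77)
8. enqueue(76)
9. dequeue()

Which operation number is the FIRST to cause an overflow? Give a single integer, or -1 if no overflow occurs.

1. dequeue(): empty, no-op, size=0
2. dequeue(): empty, no-op, size=0
3. dequeue(): empty, no-op, size=0
4. enqueue(34): size=1
5. enqueue(56): size=2
6. dequeue(): size=1
7. enqueue(77): size=2
8. enqueue(76): size=3
9. dequeue(): size=2

Answer: -1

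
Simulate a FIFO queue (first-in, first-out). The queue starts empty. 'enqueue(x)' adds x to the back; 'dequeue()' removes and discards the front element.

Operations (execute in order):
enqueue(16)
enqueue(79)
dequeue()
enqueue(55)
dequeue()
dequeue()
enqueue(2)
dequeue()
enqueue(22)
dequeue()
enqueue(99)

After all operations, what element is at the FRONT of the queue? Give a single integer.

enqueue(16): queue = [16]
enqueue(79): queue = [16, 79]
dequeue(): queue = [79]
enqueue(55): queue = [79, 55]
dequeue(): queue = [55]
dequeue(): queue = []
enqueue(2): queue = [2]
dequeue(): queue = []
enqueue(22): queue = [22]
dequeue(): queue = []
enqueue(99): queue = [99]

Answer: 99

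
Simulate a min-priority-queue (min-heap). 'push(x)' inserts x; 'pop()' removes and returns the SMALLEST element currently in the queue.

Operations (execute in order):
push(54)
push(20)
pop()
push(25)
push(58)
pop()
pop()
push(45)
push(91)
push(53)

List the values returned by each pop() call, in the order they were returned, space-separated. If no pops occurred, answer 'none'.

Answer: 20 25 54

Derivation:
push(54): heap contents = [54]
push(20): heap contents = [20, 54]
pop() → 20: heap contents = [54]
push(25): heap contents = [25, 54]
push(58): heap contents = [25, 54, 58]
pop() → 25: heap contents = [54, 58]
pop() → 54: heap contents = [58]
push(45): heap contents = [45, 58]
push(91): heap contents = [45, 58, 91]
push(53): heap contents = [45, 53, 58, 91]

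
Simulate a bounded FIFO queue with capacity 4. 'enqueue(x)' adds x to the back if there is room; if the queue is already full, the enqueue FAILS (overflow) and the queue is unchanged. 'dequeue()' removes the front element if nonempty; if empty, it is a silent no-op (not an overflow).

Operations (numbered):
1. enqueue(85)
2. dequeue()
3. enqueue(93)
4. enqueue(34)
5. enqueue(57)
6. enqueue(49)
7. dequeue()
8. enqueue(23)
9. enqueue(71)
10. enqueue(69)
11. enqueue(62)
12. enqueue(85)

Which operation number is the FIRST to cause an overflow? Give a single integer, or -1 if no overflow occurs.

Answer: 9

Derivation:
1. enqueue(85): size=1
2. dequeue(): size=0
3. enqueue(93): size=1
4. enqueue(34): size=2
5. enqueue(57): size=3
6. enqueue(49): size=4
7. dequeue(): size=3
8. enqueue(23): size=4
9. enqueue(71): size=4=cap → OVERFLOW (fail)
10. enqueue(69): size=4=cap → OVERFLOW (fail)
11. enqueue(62): size=4=cap → OVERFLOW (fail)
12. enqueue(85): size=4=cap → OVERFLOW (fail)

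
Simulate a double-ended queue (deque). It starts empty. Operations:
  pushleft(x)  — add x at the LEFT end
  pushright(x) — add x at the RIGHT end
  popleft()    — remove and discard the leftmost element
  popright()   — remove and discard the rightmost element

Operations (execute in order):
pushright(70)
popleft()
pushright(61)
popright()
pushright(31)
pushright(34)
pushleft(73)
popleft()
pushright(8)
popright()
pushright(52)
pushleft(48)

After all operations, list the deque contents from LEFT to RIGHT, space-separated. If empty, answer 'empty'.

Answer: 48 31 34 52

Derivation:
pushright(70): [70]
popleft(): []
pushright(61): [61]
popright(): []
pushright(31): [31]
pushright(34): [31, 34]
pushleft(73): [73, 31, 34]
popleft(): [31, 34]
pushright(8): [31, 34, 8]
popright(): [31, 34]
pushright(52): [31, 34, 52]
pushleft(48): [48, 31, 34, 52]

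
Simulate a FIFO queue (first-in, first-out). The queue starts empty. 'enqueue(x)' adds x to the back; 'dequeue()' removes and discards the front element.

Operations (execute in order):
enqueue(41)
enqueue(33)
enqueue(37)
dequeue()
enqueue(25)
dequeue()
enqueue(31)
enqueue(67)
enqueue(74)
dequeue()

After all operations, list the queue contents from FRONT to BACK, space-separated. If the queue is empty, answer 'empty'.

Answer: 25 31 67 74

Derivation:
enqueue(41): [41]
enqueue(33): [41, 33]
enqueue(37): [41, 33, 37]
dequeue(): [33, 37]
enqueue(25): [33, 37, 25]
dequeue(): [37, 25]
enqueue(31): [37, 25, 31]
enqueue(67): [37, 25, 31, 67]
enqueue(74): [37, 25, 31, 67, 74]
dequeue(): [25, 31, 67, 74]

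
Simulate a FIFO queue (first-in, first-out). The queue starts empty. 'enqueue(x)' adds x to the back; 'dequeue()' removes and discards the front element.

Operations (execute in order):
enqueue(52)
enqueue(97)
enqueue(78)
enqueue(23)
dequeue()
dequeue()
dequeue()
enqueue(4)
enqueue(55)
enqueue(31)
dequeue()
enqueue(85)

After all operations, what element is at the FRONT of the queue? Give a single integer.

enqueue(52): queue = [52]
enqueue(97): queue = [52, 97]
enqueue(78): queue = [52, 97, 78]
enqueue(23): queue = [52, 97, 78, 23]
dequeue(): queue = [97, 78, 23]
dequeue(): queue = [78, 23]
dequeue(): queue = [23]
enqueue(4): queue = [23, 4]
enqueue(55): queue = [23, 4, 55]
enqueue(31): queue = [23, 4, 55, 31]
dequeue(): queue = [4, 55, 31]
enqueue(85): queue = [4, 55, 31, 85]

Answer: 4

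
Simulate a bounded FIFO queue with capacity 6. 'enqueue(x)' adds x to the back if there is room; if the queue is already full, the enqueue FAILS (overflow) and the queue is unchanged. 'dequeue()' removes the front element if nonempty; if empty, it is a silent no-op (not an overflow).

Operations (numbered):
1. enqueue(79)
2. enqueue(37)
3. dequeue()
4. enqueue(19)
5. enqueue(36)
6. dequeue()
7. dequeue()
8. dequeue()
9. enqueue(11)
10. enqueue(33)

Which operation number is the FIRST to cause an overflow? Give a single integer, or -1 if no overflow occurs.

1. enqueue(79): size=1
2. enqueue(37): size=2
3. dequeue(): size=1
4. enqueue(19): size=2
5. enqueue(36): size=3
6. dequeue(): size=2
7. dequeue(): size=1
8. dequeue(): size=0
9. enqueue(11): size=1
10. enqueue(33): size=2

Answer: -1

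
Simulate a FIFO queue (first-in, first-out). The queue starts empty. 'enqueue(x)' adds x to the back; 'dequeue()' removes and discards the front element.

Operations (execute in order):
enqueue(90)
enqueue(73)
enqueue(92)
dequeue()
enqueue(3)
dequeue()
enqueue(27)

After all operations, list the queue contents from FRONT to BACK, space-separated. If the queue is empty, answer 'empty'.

Answer: 92 3 27

Derivation:
enqueue(90): [90]
enqueue(73): [90, 73]
enqueue(92): [90, 73, 92]
dequeue(): [73, 92]
enqueue(3): [73, 92, 3]
dequeue(): [92, 3]
enqueue(27): [92, 3, 27]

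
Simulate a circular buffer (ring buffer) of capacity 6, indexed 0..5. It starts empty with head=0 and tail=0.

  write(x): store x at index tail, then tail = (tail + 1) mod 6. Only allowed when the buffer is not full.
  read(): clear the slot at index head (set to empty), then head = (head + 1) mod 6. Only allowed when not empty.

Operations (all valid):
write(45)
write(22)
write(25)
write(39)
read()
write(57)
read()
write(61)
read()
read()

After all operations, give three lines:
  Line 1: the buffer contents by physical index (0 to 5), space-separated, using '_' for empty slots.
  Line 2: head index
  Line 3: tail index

write(45): buf=[45 _ _ _ _ _], head=0, tail=1, size=1
write(22): buf=[45 22 _ _ _ _], head=0, tail=2, size=2
write(25): buf=[45 22 25 _ _ _], head=0, tail=3, size=3
write(39): buf=[45 22 25 39 _ _], head=0, tail=4, size=4
read(): buf=[_ 22 25 39 _ _], head=1, tail=4, size=3
write(57): buf=[_ 22 25 39 57 _], head=1, tail=5, size=4
read(): buf=[_ _ 25 39 57 _], head=2, tail=5, size=3
write(61): buf=[_ _ 25 39 57 61], head=2, tail=0, size=4
read(): buf=[_ _ _ 39 57 61], head=3, tail=0, size=3
read(): buf=[_ _ _ _ 57 61], head=4, tail=0, size=2

Answer: _ _ _ _ 57 61
4
0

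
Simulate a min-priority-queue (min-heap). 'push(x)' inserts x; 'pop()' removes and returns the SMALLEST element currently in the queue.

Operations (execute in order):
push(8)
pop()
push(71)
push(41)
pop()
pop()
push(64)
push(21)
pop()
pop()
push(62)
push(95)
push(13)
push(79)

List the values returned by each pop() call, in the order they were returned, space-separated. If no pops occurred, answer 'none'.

Answer: 8 41 71 21 64

Derivation:
push(8): heap contents = [8]
pop() → 8: heap contents = []
push(71): heap contents = [71]
push(41): heap contents = [41, 71]
pop() → 41: heap contents = [71]
pop() → 71: heap contents = []
push(64): heap contents = [64]
push(21): heap contents = [21, 64]
pop() → 21: heap contents = [64]
pop() → 64: heap contents = []
push(62): heap contents = [62]
push(95): heap contents = [62, 95]
push(13): heap contents = [13, 62, 95]
push(79): heap contents = [13, 62, 79, 95]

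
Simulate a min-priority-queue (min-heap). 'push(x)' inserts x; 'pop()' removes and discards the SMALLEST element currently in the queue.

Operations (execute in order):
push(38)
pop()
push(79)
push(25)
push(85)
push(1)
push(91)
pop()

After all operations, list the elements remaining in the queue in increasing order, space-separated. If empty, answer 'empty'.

push(38): heap contents = [38]
pop() → 38: heap contents = []
push(79): heap contents = [79]
push(25): heap contents = [25, 79]
push(85): heap contents = [25, 79, 85]
push(1): heap contents = [1, 25, 79, 85]
push(91): heap contents = [1, 25, 79, 85, 91]
pop() → 1: heap contents = [25, 79, 85, 91]

Answer: 25 79 85 91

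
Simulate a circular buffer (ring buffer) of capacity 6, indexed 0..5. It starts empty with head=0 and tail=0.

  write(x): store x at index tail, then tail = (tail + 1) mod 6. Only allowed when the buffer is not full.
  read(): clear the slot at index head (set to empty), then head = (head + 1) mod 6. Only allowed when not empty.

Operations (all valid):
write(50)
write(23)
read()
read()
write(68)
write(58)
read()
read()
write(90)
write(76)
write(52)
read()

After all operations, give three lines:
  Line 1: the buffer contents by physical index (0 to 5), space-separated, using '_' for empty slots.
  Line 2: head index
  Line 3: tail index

write(50): buf=[50 _ _ _ _ _], head=0, tail=1, size=1
write(23): buf=[50 23 _ _ _ _], head=0, tail=2, size=2
read(): buf=[_ 23 _ _ _ _], head=1, tail=2, size=1
read(): buf=[_ _ _ _ _ _], head=2, tail=2, size=0
write(68): buf=[_ _ 68 _ _ _], head=2, tail=3, size=1
write(58): buf=[_ _ 68 58 _ _], head=2, tail=4, size=2
read(): buf=[_ _ _ 58 _ _], head=3, tail=4, size=1
read(): buf=[_ _ _ _ _ _], head=4, tail=4, size=0
write(90): buf=[_ _ _ _ 90 _], head=4, tail=5, size=1
write(76): buf=[_ _ _ _ 90 76], head=4, tail=0, size=2
write(52): buf=[52 _ _ _ 90 76], head=4, tail=1, size=3
read(): buf=[52 _ _ _ _ 76], head=5, tail=1, size=2

Answer: 52 _ _ _ _ 76
5
1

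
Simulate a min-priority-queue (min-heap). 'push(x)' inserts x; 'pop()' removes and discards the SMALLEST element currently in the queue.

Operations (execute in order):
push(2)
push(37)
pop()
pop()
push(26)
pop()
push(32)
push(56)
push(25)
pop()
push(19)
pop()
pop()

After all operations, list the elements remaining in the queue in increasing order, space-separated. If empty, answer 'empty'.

Answer: 56

Derivation:
push(2): heap contents = [2]
push(37): heap contents = [2, 37]
pop() → 2: heap contents = [37]
pop() → 37: heap contents = []
push(26): heap contents = [26]
pop() → 26: heap contents = []
push(32): heap contents = [32]
push(56): heap contents = [32, 56]
push(25): heap contents = [25, 32, 56]
pop() → 25: heap contents = [32, 56]
push(19): heap contents = [19, 32, 56]
pop() → 19: heap contents = [32, 56]
pop() → 32: heap contents = [56]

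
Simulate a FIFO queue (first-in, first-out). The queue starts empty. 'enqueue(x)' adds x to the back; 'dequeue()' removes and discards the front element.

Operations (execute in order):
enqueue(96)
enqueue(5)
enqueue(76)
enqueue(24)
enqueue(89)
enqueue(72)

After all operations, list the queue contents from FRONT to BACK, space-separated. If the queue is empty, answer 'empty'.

enqueue(96): [96]
enqueue(5): [96, 5]
enqueue(76): [96, 5, 76]
enqueue(24): [96, 5, 76, 24]
enqueue(89): [96, 5, 76, 24, 89]
enqueue(72): [96, 5, 76, 24, 89, 72]

Answer: 96 5 76 24 89 72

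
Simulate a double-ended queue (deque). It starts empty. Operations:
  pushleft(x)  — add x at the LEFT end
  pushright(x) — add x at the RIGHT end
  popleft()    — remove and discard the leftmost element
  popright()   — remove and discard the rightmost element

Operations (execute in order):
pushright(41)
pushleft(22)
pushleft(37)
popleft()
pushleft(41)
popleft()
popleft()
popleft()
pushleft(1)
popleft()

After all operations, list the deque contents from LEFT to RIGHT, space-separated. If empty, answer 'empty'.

pushright(41): [41]
pushleft(22): [22, 41]
pushleft(37): [37, 22, 41]
popleft(): [22, 41]
pushleft(41): [41, 22, 41]
popleft(): [22, 41]
popleft(): [41]
popleft(): []
pushleft(1): [1]
popleft(): []

Answer: empty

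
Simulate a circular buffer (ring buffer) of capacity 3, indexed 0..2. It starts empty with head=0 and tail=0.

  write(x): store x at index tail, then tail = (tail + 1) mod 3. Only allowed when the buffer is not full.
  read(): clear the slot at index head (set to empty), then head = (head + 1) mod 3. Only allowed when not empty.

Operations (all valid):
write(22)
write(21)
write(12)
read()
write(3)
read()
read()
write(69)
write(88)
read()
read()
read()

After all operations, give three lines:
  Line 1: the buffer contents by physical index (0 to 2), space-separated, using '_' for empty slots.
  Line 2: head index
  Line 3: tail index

write(22): buf=[22 _ _], head=0, tail=1, size=1
write(21): buf=[22 21 _], head=0, tail=2, size=2
write(12): buf=[22 21 12], head=0, tail=0, size=3
read(): buf=[_ 21 12], head=1, tail=0, size=2
write(3): buf=[3 21 12], head=1, tail=1, size=3
read(): buf=[3 _ 12], head=2, tail=1, size=2
read(): buf=[3 _ _], head=0, tail=1, size=1
write(69): buf=[3 69 _], head=0, tail=2, size=2
write(88): buf=[3 69 88], head=0, tail=0, size=3
read(): buf=[_ 69 88], head=1, tail=0, size=2
read(): buf=[_ _ 88], head=2, tail=0, size=1
read(): buf=[_ _ _], head=0, tail=0, size=0

Answer: _ _ _
0
0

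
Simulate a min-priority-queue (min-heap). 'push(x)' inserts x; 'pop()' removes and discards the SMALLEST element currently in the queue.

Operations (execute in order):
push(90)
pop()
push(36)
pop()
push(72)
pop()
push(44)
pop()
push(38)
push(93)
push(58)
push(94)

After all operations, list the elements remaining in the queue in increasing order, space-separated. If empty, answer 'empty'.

Answer: 38 58 93 94

Derivation:
push(90): heap contents = [90]
pop() → 90: heap contents = []
push(36): heap contents = [36]
pop() → 36: heap contents = []
push(72): heap contents = [72]
pop() → 72: heap contents = []
push(44): heap contents = [44]
pop() → 44: heap contents = []
push(38): heap contents = [38]
push(93): heap contents = [38, 93]
push(58): heap contents = [38, 58, 93]
push(94): heap contents = [38, 58, 93, 94]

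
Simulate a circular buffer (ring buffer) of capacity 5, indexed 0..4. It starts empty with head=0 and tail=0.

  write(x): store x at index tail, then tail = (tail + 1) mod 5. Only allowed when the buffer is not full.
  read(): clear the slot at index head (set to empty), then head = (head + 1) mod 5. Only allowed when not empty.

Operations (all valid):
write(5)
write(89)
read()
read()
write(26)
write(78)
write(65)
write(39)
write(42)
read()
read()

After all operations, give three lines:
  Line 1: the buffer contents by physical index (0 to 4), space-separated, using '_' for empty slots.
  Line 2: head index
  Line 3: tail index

Answer: 39 42 _ _ 65
4
2

Derivation:
write(5): buf=[5 _ _ _ _], head=0, tail=1, size=1
write(89): buf=[5 89 _ _ _], head=0, tail=2, size=2
read(): buf=[_ 89 _ _ _], head=1, tail=2, size=1
read(): buf=[_ _ _ _ _], head=2, tail=2, size=0
write(26): buf=[_ _ 26 _ _], head=2, tail=3, size=1
write(78): buf=[_ _ 26 78 _], head=2, tail=4, size=2
write(65): buf=[_ _ 26 78 65], head=2, tail=0, size=3
write(39): buf=[39 _ 26 78 65], head=2, tail=1, size=4
write(42): buf=[39 42 26 78 65], head=2, tail=2, size=5
read(): buf=[39 42 _ 78 65], head=3, tail=2, size=4
read(): buf=[39 42 _ _ 65], head=4, tail=2, size=3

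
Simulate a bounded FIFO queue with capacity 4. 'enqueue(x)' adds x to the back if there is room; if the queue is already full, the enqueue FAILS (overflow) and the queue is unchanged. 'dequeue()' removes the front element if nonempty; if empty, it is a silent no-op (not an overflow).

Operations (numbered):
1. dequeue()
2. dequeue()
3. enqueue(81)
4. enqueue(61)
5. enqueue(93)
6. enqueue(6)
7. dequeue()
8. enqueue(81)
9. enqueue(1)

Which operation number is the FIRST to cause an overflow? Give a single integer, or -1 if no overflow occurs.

Answer: 9

Derivation:
1. dequeue(): empty, no-op, size=0
2. dequeue(): empty, no-op, size=0
3. enqueue(81): size=1
4. enqueue(61): size=2
5. enqueue(93): size=3
6. enqueue(6): size=4
7. dequeue(): size=3
8. enqueue(81): size=4
9. enqueue(1): size=4=cap → OVERFLOW (fail)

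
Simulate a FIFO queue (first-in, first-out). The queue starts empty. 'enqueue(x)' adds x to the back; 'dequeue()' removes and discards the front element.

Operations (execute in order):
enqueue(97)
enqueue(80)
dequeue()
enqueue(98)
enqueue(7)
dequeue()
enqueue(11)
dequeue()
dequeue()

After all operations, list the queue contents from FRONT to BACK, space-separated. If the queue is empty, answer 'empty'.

enqueue(97): [97]
enqueue(80): [97, 80]
dequeue(): [80]
enqueue(98): [80, 98]
enqueue(7): [80, 98, 7]
dequeue(): [98, 7]
enqueue(11): [98, 7, 11]
dequeue(): [7, 11]
dequeue(): [11]

Answer: 11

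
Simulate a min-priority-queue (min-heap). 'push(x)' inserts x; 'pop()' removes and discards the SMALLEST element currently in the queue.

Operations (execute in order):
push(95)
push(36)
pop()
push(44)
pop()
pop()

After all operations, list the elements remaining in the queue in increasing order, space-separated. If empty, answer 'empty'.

push(95): heap contents = [95]
push(36): heap contents = [36, 95]
pop() → 36: heap contents = [95]
push(44): heap contents = [44, 95]
pop() → 44: heap contents = [95]
pop() → 95: heap contents = []

Answer: empty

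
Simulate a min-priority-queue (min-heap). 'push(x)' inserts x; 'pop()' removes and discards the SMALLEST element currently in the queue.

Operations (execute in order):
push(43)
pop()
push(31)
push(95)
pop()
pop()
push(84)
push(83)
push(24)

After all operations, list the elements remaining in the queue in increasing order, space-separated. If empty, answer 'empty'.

push(43): heap contents = [43]
pop() → 43: heap contents = []
push(31): heap contents = [31]
push(95): heap contents = [31, 95]
pop() → 31: heap contents = [95]
pop() → 95: heap contents = []
push(84): heap contents = [84]
push(83): heap contents = [83, 84]
push(24): heap contents = [24, 83, 84]

Answer: 24 83 84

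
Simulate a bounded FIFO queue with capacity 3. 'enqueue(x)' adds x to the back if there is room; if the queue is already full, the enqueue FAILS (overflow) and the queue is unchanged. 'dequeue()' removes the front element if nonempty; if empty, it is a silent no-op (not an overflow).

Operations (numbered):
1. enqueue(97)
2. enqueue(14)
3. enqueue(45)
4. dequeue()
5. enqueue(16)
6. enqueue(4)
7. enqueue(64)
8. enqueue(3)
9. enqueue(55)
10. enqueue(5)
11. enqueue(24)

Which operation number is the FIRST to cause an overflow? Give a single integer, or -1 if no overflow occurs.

Answer: 6

Derivation:
1. enqueue(97): size=1
2. enqueue(14): size=2
3. enqueue(45): size=3
4. dequeue(): size=2
5. enqueue(16): size=3
6. enqueue(4): size=3=cap → OVERFLOW (fail)
7. enqueue(64): size=3=cap → OVERFLOW (fail)
8. enqueue(3): size=3=cap → OVERFLOW (fail)
9. enqueue(55): size=3=cap → OVERFLOW (fail)
10. enqueue(5): size=3=cap → OVERFLOW (fail)
11. enqueue(24): size=3=cap → OVERFLOW (fail)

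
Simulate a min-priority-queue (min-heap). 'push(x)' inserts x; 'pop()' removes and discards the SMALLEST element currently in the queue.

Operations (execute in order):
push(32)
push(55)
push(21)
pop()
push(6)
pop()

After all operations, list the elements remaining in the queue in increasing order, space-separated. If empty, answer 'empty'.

push(32): heap contents = [32]
push(55): heap contents = [32, 55]
push(21): heap contents = [21, 32, 55]
pop() → 21: heap contents = [32, 55]
push(6): heap contents = [6, 32, 55]
pop() → 6: heap contents = [32, 55]

Answer: 32 55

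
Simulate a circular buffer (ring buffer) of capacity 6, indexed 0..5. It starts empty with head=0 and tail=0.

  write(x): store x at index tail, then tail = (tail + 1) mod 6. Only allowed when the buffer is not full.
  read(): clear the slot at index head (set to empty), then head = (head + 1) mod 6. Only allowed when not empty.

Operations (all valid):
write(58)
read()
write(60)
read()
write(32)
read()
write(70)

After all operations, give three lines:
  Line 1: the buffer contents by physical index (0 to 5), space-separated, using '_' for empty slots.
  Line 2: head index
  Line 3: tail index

write(58): buf=[58 _ _ _ _ _], head=0, tail=1, size=1
read(): buf=[_ _ _ _ _ _], head=1, tail=1, size=0
write(60): buf=[_ 60 _ _ _ _], head=1, tail=2, size=1
read(): buf=[_ _ _ _ _ _], head=2, tail=2, size=0
write(32): buf=[_ _ 32 _ _ _], head=2, tail=3, size=1
read(): buf=[_ _ _ _ _ _], head=3, tail=3, size=0
write(70): buf=[_ _ _ 70 _ _], head=3, tail=4, size=1

Answer: _ _ _ 70 _ _
3
4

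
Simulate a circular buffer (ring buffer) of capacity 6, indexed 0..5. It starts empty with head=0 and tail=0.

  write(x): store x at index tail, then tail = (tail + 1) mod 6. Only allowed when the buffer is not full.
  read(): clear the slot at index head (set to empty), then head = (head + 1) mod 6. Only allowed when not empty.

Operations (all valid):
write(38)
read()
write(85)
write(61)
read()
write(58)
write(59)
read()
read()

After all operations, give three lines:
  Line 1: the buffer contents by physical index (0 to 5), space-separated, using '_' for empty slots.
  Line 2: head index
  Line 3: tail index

write(38): buf=[38 _ _ _ _ _], head=0, tail=1, size=1
read(): buf=[_ _ _ _ _ _], head=1, tail=1, size=0
write(85): buf=[_ 85 _ _ _ _], head=1, tail=2, size=1
write(61): buf=[_ 85 61 _ _ _], head=1, tail=3, size=2
read(): buf=[_ _ 61 _ _ _], head=2, tail=3, size=1
write(58): buf=[_ _ 61 58 _ _], head=2, tail=4, size=2
write(59): buf=[_ _ 61 58 59 _], head=2, tail=5, size=3
read(): buf=[_ _ _ 58 59 _], head=3, tail=5, size=2
read(): buf=[_ _ _ _ 59 _], head=4, tail=5, size=1

Answer: _ _ _ _ 59 _
4
5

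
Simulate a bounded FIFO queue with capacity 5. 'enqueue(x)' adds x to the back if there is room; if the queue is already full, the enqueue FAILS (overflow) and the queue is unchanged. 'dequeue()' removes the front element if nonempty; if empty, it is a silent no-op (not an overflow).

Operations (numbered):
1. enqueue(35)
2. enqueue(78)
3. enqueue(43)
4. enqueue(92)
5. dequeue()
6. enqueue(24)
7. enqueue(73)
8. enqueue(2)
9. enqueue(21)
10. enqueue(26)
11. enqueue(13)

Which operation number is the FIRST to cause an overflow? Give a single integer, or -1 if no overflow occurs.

Answer: 8

Derivation:
1. enqueue(35): size=1
2. enqueue(78): size=2
3. enqueue(43): size=3
4. enqueue(92): size=4
5. dequeue(): size=3
6. enqueue(24): size=4
7. enqueue(73): size=5
8. enqueue(2): size=5=cap → OVERFLOW (fail)
9. enqueue(21): size=5=cap → OVERFLOW (fail)
10. enqueue(26): size=5=cap → OVERFLOW (fail)
11. enqueue(13): size=5=cap → OVERFLOW (fail)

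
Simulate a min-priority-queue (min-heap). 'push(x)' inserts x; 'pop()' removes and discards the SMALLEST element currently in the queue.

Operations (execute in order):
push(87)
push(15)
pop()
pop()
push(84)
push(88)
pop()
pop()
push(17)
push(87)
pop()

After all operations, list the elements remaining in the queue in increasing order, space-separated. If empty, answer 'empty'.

Answer: 87

Derivation:
push(87): heap contents = [87]
push(15): heap contents = [15, 87]
pop() → 15: heap contents = [87]
pop() → 87: heap contents = []
push(84): heap contents = [84]
push(88): heap contents = [84, 88]
pop() → 84: heap contents = [88]
pop() → 88: heap contents = []
push(17): heap contents = [17]
push(87): heap contents = [17, 87]
pop() → 17: heap contents = [87]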